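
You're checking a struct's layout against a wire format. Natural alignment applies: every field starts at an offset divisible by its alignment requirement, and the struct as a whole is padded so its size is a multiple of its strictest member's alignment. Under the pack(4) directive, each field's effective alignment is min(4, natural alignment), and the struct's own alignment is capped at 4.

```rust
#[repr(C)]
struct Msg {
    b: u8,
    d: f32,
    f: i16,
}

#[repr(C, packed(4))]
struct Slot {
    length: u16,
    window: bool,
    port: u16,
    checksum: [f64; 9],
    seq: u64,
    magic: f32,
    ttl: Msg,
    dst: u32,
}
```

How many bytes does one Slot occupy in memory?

108

Msg: b at 0 (size 1, align 1) → ends 1; pad 3 to align 4 for d; d at 4 (size 4, align 4) → ends 8; f at 8 (size 2, align 2) → ends 10; tail pad 2 to reach multiple of 4; total 12 bytes, alignment 4
length at 0 (size 2, align 2) → ends 2
window at 2 (size 1, align 1) → ends 3
pad 1 to align 2 for port
port at 4 (size 2, align 2) → ends 6
pad 2 to align 4 for checksum
checksum at 8 (size 72, align 4) → ends 80
seq at 80 (size 8, align 4) → ends 88
magic at 88 (size 4, align 4) → ends 92
ttl at 92 (size 12, align 4) → ends 104
dst at 104 (size 4, align 4) → ends 108
total 108 bytes, alignment 4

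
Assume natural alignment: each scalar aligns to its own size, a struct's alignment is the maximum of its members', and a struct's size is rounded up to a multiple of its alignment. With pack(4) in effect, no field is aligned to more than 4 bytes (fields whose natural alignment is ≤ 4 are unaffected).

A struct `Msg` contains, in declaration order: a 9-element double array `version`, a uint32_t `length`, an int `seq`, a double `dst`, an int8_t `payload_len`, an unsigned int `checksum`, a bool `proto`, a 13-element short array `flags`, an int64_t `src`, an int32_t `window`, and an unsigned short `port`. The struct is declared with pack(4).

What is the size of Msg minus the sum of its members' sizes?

6

@0: version [72B, align 4] → 72
@72: length [4B, align 4] → 76
@76: seq [4B, align 4] → 80
@80: dst [8B, align 4] → 88
@88: payload_len [1B, align 1] → 89
+3 pad (align 4)
@92: checksum [4B, align 4] → 96
@96: proto [1B, align 1] → 97
+1 pad (align 2)
@98: flags [26B, align 2] → 124
@124: src [8B, align 4] → 132
@132: window [4B, align 4] → 136
@136: port [2B, align 2] → 138
+2 tail pad (align 4)
size 140, align 4
data bytes 134, size 140 → padding 6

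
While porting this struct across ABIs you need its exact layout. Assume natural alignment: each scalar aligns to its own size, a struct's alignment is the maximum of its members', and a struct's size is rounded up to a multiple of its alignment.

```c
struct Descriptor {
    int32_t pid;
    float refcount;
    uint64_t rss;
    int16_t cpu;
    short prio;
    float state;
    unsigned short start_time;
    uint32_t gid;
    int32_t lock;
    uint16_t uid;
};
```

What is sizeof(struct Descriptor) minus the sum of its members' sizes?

4

pid at 0 (size 4, align 4) → ends 4
refcount at 4 (size 4, align 4) → ends 8
rss at 8 (size 8, align 8) → ends 16
cpu at 16 (size 2, align 2) → ends 18
prio at 18 (size 2, align 2) → ends 20
state at 20 (size 4, align 4) → ends 24
start_time at 24 (size 2, align 2) → ends 26
pad 2 to align 4 for gid
gid at 28 (size 4, align 4) → ends 32
lock at 32 (size 4, align 4) → ends 36
uid at 36 (size 2, align 2) → ends 38
tail pad 2 to reach multiple of 8
total 40 bytes, alignment 8
data bytes 36, size 40 → padding 4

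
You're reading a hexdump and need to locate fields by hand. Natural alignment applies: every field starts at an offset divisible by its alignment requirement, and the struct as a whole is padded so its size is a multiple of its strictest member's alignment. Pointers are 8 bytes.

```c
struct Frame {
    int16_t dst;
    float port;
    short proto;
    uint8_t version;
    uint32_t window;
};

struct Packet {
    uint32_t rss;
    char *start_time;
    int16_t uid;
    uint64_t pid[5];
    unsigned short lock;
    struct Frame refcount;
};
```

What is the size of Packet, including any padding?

Frame: dst at 0 (size 2, align 2) → ends 2; pad 2 to align 4 for port; port at 4 (size 4, align 4) → ends 8; proto at 8 (size 2, align 2) → ends 10; version at 10 (size 1, align 1) → ends 11; pad 1 to align 4 for window; window at 12 (size 4, align 4) → ends 16; total 16 bytes, alignment 4
rss at 0 (size 4, align 4) → ends 4
pad 4 to align 8 for start_time
start_time at 8 (size 8, align 8) → ends 16
uid at 16 (size 2, align 2) → ends 18
pad 6 to align 8 for pid
pid at 24 (size 40, align 8) → ends 64
lock at 64 (size 2, align 2) → ends 66
pad 2 to align 4 for refcount
refcount at 68 (size 16, align 4) → ends 84
tail pad 4 to reach multiple of 8
total 88 bytes, alignment 8

88 bytes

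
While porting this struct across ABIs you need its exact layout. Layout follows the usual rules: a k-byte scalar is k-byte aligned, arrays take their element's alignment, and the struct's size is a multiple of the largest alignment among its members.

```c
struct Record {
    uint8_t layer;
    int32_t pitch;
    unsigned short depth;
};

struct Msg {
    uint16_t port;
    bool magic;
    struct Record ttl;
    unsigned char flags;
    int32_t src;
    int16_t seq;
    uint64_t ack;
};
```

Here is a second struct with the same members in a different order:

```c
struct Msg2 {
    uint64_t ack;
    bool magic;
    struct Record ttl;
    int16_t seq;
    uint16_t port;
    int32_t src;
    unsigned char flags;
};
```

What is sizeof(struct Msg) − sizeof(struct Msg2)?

Record: @0: layer [1B, align 1] → 1; +3 pad (align 4); @4: pitch [4B, align 4] → 8; @8: depth [2B, align 2] → 10; +2 tail pad (align 4); size 12, align 4
@0: port [2B, align 2] → 2
@2: magic [1B, align 1] → 3
+1 pad (align 4)
@4: ttl [12B, align 4] → 16
@16: flags [1B, align 1] → 17
+3 pad (align 4)
@20: src [4B, align 4] → 24
@24: seq [2B, align 2] → 26
+6 pad (align 8)
@32: ack [8B, align 8] → 40
size 40, align 8
— Msg2 —
@0: ack [8B, align 8] → 8
@8: magic [1B, align 1] → 9
+3 pad (align 4)
@12: ttl [12B, align 4] → 24
@24: seq [2B, align 2] → 26
@26: port [2B, align 2] → 28
@28: src [4B, align 4] → 32
@32: flags [1B, align 1] → 33
+7 tail pad (align 8)
size 40, align 8
40 − 40 = 0

0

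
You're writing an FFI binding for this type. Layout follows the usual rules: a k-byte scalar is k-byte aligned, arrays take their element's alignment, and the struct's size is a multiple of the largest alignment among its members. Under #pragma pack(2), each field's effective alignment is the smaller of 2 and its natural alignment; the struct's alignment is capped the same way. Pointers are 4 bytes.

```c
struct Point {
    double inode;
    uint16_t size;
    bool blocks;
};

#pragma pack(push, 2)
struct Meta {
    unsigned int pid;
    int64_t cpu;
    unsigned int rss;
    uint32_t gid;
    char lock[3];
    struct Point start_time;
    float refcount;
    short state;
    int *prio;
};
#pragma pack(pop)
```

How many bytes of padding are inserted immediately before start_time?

Point: @0: inode [8B, align 8] → 8; @8: size [2B, align 2] → 10; @10: blocks [1B, align 1] → 11; +5 tail pad (align 8); size 16, align 8
@0: pid [4B, align 2] → 4
@4: cpu [8B, align 2] → 12
@12: rss [4B, align 2] → 16
@16: gid [4B, align 2] → 20
@20: lock [3B, align 1] → 23
+1 pad (align 2)
@24: start_time [16B, align 2] → 40

1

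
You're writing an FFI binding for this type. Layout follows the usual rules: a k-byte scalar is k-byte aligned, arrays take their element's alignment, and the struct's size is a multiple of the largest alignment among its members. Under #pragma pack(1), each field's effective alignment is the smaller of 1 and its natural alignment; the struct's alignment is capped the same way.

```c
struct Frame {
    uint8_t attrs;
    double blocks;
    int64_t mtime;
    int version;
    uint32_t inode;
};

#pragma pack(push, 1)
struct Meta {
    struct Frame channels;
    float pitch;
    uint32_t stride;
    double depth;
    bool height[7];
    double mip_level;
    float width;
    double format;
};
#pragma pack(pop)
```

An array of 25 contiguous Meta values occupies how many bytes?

1875

Frame: attrs at 0 (size 1, align 1) → ends 1; pad 7 to align 8 for blocks; blocks at 8 (size 8, align 8) → ends 16; mtime at 16 (size 8, align 8) → ends 24; version at 24 (size 4, align 4) → ends 28; inode at 28 (size 4, align 4) → ends 32; total 32 bytes, alignment 8
channels at 0 (size 32, align 1) → ends 32
pitch at 32 (size 4, align 1) → ends 36
stride at 36 (size 4, align 1) → ends 40
depth at 40 (size 8, align 1) → ends 48
height at 48 (size 7, align 1) → ends 55
mip_level at 55 (size 8, align 1) → ends 63
width at 63 (size 4, align 1) → ends 67
format at 67 (size 8, align 1) → ends 75
total 75 bytes, alignment 1
array of 25: 25 × 75 = 1875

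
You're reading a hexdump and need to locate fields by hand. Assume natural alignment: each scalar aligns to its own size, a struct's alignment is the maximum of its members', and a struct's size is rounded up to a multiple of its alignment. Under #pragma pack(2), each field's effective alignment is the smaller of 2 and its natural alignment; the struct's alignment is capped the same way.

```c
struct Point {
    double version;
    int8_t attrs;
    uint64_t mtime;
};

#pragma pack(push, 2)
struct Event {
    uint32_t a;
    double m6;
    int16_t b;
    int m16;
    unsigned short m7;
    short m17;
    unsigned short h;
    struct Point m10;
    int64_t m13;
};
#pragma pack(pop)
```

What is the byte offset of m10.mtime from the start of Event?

40

Point: 0..8  version  (8B, 8-aligned); 8..9  attrs  (1B, 1-aligned); 9..16  -- padding (7B); 16..24  mtime  (8B, 8-aligned); sizeof = 24, alignof = 8
0..4  a  (4B, 2-aligned)
4..12  m6  (8B, 2-aligned)
12..14  b  (2B, 2-aligned)
14..18  m16  (4B, 2-aligned)
18..20  m7  (2B, 2-aligned)
20..22  m17  (2B, 2-aligned)
22..24  h  (2B, 2-aligned)
24..48  m10  (24B, 2-aligned)
within Point: mtime at 16
24 + 16 = 40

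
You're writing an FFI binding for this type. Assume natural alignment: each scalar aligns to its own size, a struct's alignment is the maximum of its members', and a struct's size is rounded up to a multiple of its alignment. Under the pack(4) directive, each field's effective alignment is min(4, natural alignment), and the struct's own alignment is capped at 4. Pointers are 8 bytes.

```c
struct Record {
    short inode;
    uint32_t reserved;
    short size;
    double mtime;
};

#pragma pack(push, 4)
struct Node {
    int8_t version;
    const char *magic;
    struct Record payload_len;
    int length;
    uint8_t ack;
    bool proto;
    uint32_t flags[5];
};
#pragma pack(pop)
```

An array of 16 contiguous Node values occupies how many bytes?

Record: @0: inode [2B, align 2] → 2; +2 pad (align 4); @4: reserved [4B, align 4] → 8; @8: size [2B, align 2] → 10; +6 pad (align 8); @16: mtime [8B, align 8] → 24; size 24, align 8
@0: version [1B, align 1] → 1
+3 pad (align 4)
@4: magic [8B, align 4] → 12
@12: payload_len [24B, align 4] → 36
@36: length [4B, align 4] → 40
@40: ack [1B, align 1] → 41
@41: proto [1B, align 1] → 42
+2 pad (align 4)
@44: flags [20B, align 4] → 64
size 64, align 4
array of 16: 16 × 64 = 1024

1024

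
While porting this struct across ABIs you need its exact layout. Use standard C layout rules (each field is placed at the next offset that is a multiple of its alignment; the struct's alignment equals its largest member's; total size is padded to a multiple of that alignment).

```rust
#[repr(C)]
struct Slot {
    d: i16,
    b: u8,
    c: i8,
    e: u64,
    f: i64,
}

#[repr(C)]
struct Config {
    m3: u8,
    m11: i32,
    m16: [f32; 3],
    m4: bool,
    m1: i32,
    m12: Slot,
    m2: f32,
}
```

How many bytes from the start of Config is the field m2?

56

Slot: d at 0 (size 2, align 2) → ends 2; b at 2 (size 1, align 1) → ends 3; c at 3 (size 1, align 1) → ends 4; pad 4 to align 8 for e; e at 8 (size 8, align 8) → ends 16; f at 16 (size 8, align 8) → ends 24; total 24 bytes, alignment 8
m3 at 0 (size 1, align 1) → ends 1
pad 3 to align 4 for m11
m11 at 4 (size 4, align 4) → ends 8
m16 at 8 (size 12, align 4) → ends 20
m4 at 20 (size 1, align 1) → ends 21
pad 3 to align 4 for m1
m1 at 24 (size 4, align 4) → ends 28
pad 4 to align 8 for m12
m12 at 32 (size 24, align 8) → ends 56
m2 at 56 (size 4, align 4) → ends 60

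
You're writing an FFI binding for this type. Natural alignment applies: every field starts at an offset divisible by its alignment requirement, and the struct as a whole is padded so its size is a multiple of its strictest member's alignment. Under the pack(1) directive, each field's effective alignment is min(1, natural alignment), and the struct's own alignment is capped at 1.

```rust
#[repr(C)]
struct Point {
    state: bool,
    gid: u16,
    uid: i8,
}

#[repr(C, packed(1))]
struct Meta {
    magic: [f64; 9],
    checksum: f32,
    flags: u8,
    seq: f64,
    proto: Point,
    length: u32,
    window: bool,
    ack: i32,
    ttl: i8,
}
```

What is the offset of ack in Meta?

96

Point: 0..1  state  (1B, 1-aligned); 1..2  -- padding (1B); 2..4  gid  (2B, 2-aligned); 4..5  uid  (1B, 1-aligned); 5..6  -- tail padding (1B); sizeof = 6, alignof = 2
0..72  magic  (72B, 1-aligned)
72..76  checksum  (4B, 1-aligned)
76..77  flags  (1B, 1-aligned)
77..85  seq  (8B, 1-aligned)
85..91  proto  (6B, 1-aligned)
91..95  length  (4B, 1-aligned)
95..96  window  (1B, 1-aligned)
96..100  ack  (4B, 1-aligned)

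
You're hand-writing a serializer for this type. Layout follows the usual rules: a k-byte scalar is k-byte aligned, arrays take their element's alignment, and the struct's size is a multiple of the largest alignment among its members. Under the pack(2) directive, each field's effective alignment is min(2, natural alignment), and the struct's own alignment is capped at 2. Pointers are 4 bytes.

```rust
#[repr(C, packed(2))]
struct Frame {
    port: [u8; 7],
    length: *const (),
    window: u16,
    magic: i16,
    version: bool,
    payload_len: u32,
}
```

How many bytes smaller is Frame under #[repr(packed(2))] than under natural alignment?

2

natural layout:
  @0: port [7B, align 1] → 7
  +1 pad (align 4)
  @8: length [4B, align 4] → 12
  @12: window [2B, align 2] → 14
  @14: magic [2B, align 2] → 16
  @16: version [1B, align 1] → 17
  +3 pad (align 4)
  @20: payload_len [4B, align 4] → 24
  size 24, align 4
packed(2) layout:
  @0: port [7B, align 1] → 7
  +1 pad (align 2)
  @8: length [4B, align 2] → 12
  @12: window [2B, align 2] → 14
  @14: magic [2B, align 2] → 16
  @16: version [1B, align 1] → 17
  +1 pad (align 2)
  @18: payload_len [4B, align 2] → 22
  size 22, align 2
24 − 22 = 2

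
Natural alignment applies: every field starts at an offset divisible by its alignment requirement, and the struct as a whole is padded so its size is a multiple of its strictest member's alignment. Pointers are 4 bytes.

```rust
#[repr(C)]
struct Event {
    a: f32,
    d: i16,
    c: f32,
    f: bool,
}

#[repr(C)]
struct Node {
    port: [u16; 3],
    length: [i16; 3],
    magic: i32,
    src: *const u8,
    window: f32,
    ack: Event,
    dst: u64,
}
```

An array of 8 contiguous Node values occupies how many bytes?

384

Event: @0: a [4B, align 4] → 4; @4: d [2B, align 2] → 6; +2 pad (align 4); @8: c [4B, align 4] → 12; @12: f [1B, align 1] → 13; +3 tail pad (align 4); size 16, align 4
@0: port [6B, align 2] → 6
@6: length [6B, align 2] → 12
@12: magic [4B, align 4] → 16
@16: src [4B, align 4] → 20
@20: window [4B, align 4] → 24
@24: ack [16B, align 4] → 40
@40: dst [8B, align 8] → 48
size 48, align 8
array of 8: 8 × 48 = 384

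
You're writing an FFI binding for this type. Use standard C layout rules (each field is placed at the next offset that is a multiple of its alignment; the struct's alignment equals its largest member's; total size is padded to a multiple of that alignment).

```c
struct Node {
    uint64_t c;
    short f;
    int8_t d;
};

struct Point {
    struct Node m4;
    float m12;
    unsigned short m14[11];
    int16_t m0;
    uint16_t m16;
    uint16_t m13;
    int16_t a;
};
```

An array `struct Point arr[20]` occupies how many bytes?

1120

Node: @0: c [8B, align 8] → 8; @8: f [2B, align 2] → 10; @10: d [1B, align 1] → 11; +5 tail pad (align 8); size 16, align 8
@0: m4 [16B, align 8] → 16
@16: m12 [4B, align 4] → 20
@20: m14 [22B, align 2] → 42
@42: m0 [2B, align 2] → 44
@44: m16 [2B, align 2] → 46
@46: m13 [2B, align 2] → 48
@48: a [2B, align 2] → 50
+6 tail pad (align 8)
size 56, align 8
array of 20: 20 × 56 = 1120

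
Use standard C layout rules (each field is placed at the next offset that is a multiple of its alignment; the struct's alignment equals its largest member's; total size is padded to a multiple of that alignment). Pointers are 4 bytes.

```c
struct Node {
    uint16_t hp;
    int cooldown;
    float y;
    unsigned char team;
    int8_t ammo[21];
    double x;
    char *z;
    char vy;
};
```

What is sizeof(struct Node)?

56 bytes

hp at 0 (size 2, align 2) → ends 2
pad 2 to align 4 for cooldown
cooldown at 4 (size 4, align 4) → ends 8
y at 8 (size 4, align 4) → ends 12
team at 12 (size 1, align 1) → ends 13
ammo at 13 (size 21, align 1) → ends 34
pad 6 to align 8 for x
x at 40 (size 8, align 8) → ends 48
z at 48 (size 4, align 4) → ends 52
vy at 52 (size 1, align 1) → ends 53
tail pad 3 to reach multiple of 8
total 56 bytes, alignment 8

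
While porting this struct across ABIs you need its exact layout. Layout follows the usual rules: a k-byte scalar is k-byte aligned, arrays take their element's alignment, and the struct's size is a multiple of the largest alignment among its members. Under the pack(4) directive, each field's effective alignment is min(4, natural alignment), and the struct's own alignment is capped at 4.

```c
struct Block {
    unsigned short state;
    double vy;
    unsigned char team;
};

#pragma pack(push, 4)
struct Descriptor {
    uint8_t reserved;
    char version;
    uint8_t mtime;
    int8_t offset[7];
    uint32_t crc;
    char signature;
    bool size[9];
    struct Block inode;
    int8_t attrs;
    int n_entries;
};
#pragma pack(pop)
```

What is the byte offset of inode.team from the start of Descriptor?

44

Block: state at 0 (size 2, align 2) → ends 2; pad 6 to align 8 for vy; vy at 8 (size 8, align 8) → ends 16; team at 16 (size 1, align 1) → ends 17; tail pad 7 to reach multiple of 8; total 24 bytes, alignment 8
reserved at 0 (size 1, align 1) → ends 1
version at 1 (size 1, align 1) → ends 2
mtime at 2 (size 1, align 1) → ends 3
offset at 3 (size 7, align 1) → ends 10
pad 2 to align 4 for crc
crc at 12 (size 4, align 4) → ends 16
signature at 16 (size 1, align 1) → ends 17
size at 17 (size 9, align 1) → ends 26
pad 2 to align 4 for inode
inode at 28 (size 24, align 4) → ends 52
within Block: team at 16
28 + 16 = 44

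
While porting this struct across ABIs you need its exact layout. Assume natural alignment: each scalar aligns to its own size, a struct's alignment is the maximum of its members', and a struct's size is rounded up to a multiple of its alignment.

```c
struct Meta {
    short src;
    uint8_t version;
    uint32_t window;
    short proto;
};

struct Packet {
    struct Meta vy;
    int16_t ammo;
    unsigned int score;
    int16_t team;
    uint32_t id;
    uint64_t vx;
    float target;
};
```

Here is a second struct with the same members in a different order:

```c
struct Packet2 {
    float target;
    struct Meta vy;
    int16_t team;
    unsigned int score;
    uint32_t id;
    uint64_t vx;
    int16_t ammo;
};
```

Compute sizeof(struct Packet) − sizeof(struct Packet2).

0

Meta: @0: src [2B, align 2] → 2; @2: version [1B, align 1] → 3; +1 pad (align 4); @4: window [4B, align 4] → 8; @8: proto [2B, align 2] → 10; +2 tail pad (align 4); size 12, align 4
@0: vy [12B, align 4] → 12
@12: ammo [2B, align 2] → 14
+2 pad (align 4)
@16: score [4B, align 4] → 20
@20: team [2B, align 2] → 22
+2 pad (align 4)
@24: id [4B, align 4] → 28
+4 pad (align 8)
@32: vx [8B, align 8] → 40
@40: target [4B, align 4] → 44
+4 tail pad (align 8)
size 48, align 8
— Packet2 —
@0: target [4B, align 4] → 4
@4: vy [12B, align 4] → 16
@16: team [2B, align 2] → 18
+2 pad (align 4)
@20: score [4B, align 4] → 24
@24: id [4B, align 4] → 28
+4 pad (align 8)
@32: vx [8B, align 8] → 40
@40: ammo [2B, align 2] → 42
+6 tail pad (align 8)
size 48, align 8
48 − 48 = 0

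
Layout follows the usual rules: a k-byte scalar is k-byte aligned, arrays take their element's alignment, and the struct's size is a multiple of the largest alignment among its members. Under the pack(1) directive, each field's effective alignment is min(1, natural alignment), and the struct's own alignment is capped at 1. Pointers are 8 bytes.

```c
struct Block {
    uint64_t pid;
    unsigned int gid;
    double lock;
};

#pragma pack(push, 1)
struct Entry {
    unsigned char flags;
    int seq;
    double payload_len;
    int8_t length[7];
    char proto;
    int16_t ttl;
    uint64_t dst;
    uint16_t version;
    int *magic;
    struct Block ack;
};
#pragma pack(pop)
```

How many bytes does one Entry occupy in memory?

65 bytes

Block: 0..8  pid  (8B, 8-aligned); 8..12  gid  (4B, 4-aligned); 12..16  -- padding (4B); 16..24  lock  (8B, 8-aligned); sizeof = 24, alignof = 8
0..1  flags  (1B, 1-aligned)
1..5  seq  (4B, 1-aligned)
5..13  payload_len  (8B, 1-aligned)
13..20  length  (7B, 1-aligned)
20..21  proto  (1B, 1-aligned)
21..23  ttl  (2B, 1-aligned)
23..31  dst  (8B, 1-aligned)
31..33  version  (2B, 1-aligned)
33..41  magic  (8B, 1-aligned)
41..65  ack  (24B, 1-aligned)
sizeof = 65, alignof = 1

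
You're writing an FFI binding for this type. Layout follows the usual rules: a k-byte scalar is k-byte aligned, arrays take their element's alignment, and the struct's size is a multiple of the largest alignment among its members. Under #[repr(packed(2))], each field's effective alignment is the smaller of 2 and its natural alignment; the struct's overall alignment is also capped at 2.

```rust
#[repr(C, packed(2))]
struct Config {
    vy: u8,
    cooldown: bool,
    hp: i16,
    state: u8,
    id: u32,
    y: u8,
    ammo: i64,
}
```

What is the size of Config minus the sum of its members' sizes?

2

0..1  vy  (1B, 1-aligned)
1..2  cooldown  (1B, 1-aligned)
2..4  hp  (2B, 2-aligned)
4..5  state  (1B, 1-aligned)
5..6  -- padding (1B)
6..10  id  (4B, 2-aligned)
10..11  y  (1B, 1-aligned)
11..12  -- padding (1B)
12..20  ammo  (8B, 2-aligned)
sizeof = 20, alignof = 2
data bytes 18, size 20 → padding 2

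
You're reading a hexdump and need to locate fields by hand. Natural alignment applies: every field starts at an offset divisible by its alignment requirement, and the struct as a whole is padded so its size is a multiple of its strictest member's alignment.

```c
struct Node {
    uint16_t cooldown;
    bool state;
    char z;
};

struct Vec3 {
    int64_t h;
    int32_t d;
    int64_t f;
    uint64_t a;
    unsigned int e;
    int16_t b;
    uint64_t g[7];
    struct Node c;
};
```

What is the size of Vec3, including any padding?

104

Node: @0: cooldown [2B, align 2] → 2; @2: state [1B, align 1] → 3; @3: z [1B, align 1] → 4; size 4, align 2
@0: h [8B, align 8] → 8
@8: d [4B, align 4] → 12
+4 pad (align 8)
@16: f [8B, align 8] → 24
@24: a [8B, align 8] → 32
@32: e [4B, align 4] → 36
@36: b [2B, align 2] → 38
+2 pad (align 8)
@40: g [56B, align 8] → 96
@96: c [4B, align 2] → 100
+4 tail pad (align 8)
size 104, align 8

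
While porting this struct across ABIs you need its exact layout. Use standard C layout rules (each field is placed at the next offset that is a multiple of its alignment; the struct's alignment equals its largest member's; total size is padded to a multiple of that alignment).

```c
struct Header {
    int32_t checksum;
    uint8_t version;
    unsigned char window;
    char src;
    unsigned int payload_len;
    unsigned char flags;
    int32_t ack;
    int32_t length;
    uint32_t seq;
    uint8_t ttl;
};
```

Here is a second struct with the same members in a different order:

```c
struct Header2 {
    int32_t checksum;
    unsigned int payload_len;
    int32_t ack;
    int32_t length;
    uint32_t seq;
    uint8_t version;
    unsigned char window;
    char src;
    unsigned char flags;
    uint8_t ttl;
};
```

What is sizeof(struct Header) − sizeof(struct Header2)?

4

checksum at 0 (size 4, align 4) → ends 4
version at 4 (size 1, align 1) → ends 5
window at 5 (size 1, align 1) → ends 6
src at 6 (size 1, align 1) → ends 7
pad 1 to align 4 for payload_len
payload_len at 8 (size 4, align 4) → ends 12
flags at 12 (size 1, align 1) → ends 13
pad 3 to align 4 for ack
ack at 16 (size 4, align 4) → ends 20
length at 20 (size 4, align 4) → ends 24
seq at 24 (size 4, align 4) → ends 28
ttl at 28 (size 1, align 1) → ends 29
tail pad 3 to reach multiple of 4
total 32 bytes, alignment 4
— Header2 —
checksum at 0 (size 4, align 4) → ends 4
payload_len at 4 (size 4, align 4) → ends 8
ack at 8 (size 4, align 4) → ends 12
length at 12 (size 4, align 4) → ends 16
seq at 16 (size 4, align 4) → ends 20
version at 20 (size 1, align 1) → ends 21
window at 21 (size 1, align 1) → ends 22
src at 22 (size 1, align 1) → ends 23
flags at 23 (size 1, align 1) → ends 24
ttl at 24 (size 1, align 1) → ends 25
tail pad 3 to reach multiple of 4
total 28 bytes, alignment 4
32 − 28 = 4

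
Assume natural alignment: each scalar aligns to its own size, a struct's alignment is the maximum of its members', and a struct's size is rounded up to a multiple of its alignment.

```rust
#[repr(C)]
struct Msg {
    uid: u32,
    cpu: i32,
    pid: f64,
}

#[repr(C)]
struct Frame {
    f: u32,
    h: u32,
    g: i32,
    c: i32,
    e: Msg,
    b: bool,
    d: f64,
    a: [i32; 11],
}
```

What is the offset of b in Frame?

Msg: @0: uid [4B, align 4] → 4; @4: cpu [4B, align 4] → 8; @8: pid [8B, align 8] → 16; size 16, align 8
@0: f [4B, align 4] → 4
@4: h [4B, align 4] → 8
@8: g [4B, align 4] → 12
@12: c [4B, align 4] → 16
@16: e [16B, align 8] → 32
@32: b [1B, align 1] → 33

32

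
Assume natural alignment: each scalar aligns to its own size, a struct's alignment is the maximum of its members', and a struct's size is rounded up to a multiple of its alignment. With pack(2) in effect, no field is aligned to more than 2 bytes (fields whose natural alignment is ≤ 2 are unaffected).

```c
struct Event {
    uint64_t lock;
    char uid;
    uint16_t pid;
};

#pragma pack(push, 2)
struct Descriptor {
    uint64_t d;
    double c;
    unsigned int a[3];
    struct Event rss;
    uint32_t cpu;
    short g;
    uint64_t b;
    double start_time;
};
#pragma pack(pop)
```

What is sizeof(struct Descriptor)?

Event: lock at 0 (size 8, align 8) → ends 8; uid at 8 (size 1, align 1) → ends 9; pad 1 to align 2 for pid; pid at 10 (size 2, align 2) → ends 12; tail pad 4 to reach multiple of 8; total 16 bytes, alignment 8
d at 0 (size 8, align 2) → ends 8
c at 8 (size 8, align 2) → ends 16
a at 16 (size 12, align 2) → ends 28
rss at 28 (size 16, align 2) → ends 44
cpu at 44 (size 4, align 2) → ends 48
g at 48 (size 2, align 2) → ends 50
b at 50 (size 8, align 2) → ends 58
start_time at 58 (size 8, align 2) → ends 66
total 66 bytes, alignment 2

66 bytes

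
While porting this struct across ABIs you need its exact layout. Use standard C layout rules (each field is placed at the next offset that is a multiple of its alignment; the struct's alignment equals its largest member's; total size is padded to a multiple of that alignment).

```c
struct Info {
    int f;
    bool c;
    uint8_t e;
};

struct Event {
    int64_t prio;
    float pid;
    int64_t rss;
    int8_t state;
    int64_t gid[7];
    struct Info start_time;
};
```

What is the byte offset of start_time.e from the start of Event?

93

Info: 0..4  f  (4B, 4-aligned); 4..5  c  (1B, 1-aligned); 5..6  e  (1B, 1-aligned); 6..8  -- tail padding (2B); sizeof = 8, alignof = 4
0..8  prio  (8B, 8-aligned)
8..12  pid  (4B, 4-aligned)
12..16  -- padding (4B)
16..24  rss  (8B, 8-aligned)
24..25  state  (1B, 1-aligned)
25..32  -- padding (7B)
32..88  gid  (56B, 8-aligned)
88..96  start_time  (8B, 4-aligned)
within Info: e at 5
88 + 5 = 93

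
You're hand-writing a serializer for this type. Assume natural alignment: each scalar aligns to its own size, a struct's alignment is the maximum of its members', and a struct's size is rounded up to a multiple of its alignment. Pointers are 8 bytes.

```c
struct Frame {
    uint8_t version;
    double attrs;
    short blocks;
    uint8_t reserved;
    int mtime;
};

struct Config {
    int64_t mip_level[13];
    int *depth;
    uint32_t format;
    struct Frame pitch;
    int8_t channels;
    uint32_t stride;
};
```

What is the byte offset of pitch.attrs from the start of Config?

128

Frame: version at 0 (size 1, align 1) → ends 1; pad 7 to align 8 for attrs; attrs at 8 (size 8, align 8) → ends 16; blocks at 16 (size 2, align 2) → ends 18; reserved at 18 (size 1, align 1) → ends 19; pad 1 to align 4 for mtime; mtime at 20 (size 4, align 4) → ends 24; total 24 bytes, alignment 8
mip_level at 0 (size 104, align 8) → ends 104
depth at 104 (size 8, align 8) → ends 112
format at 112 (size 4, align 4) → ends 116
pad 4 to align 8 for pitch
pitch at 120 (size 24, align 8) → ends 144
within Frame: attrs at 8
120 + 8 = 128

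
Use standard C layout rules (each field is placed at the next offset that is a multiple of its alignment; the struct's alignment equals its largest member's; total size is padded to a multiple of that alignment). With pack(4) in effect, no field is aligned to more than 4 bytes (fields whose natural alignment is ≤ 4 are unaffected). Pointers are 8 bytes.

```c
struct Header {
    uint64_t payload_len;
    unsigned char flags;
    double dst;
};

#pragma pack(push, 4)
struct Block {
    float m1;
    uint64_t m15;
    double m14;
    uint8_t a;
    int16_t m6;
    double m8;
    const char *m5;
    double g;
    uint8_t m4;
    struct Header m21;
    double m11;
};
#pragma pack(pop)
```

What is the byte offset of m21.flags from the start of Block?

60

Header: 0..8  payload_len  (8B, 8-aligned); 8..9  flags  (1B, 1-aligned); 9..16  -- padding (7B); 16..24  dst  (8B, 8-aligned); sizeof = 24, alignof = 8
0..4  m1  (4B, 4-aligned)
4..12  m15  (8B, 4-aligned)
12..20  m14  (8B, 4-aligned)
20..21  a  (1B, 1-aligned)
21..22  -- padding (1B)
22..24  m6  (2B, 2-aligned)
24..32  m8  (8B, 4-aligned)
32..40  m5  (8B, 4-aligned)
40..48  g  (8B, 4-aligned)
48..49  m4  (1B, 1-aligned)
49..52  -- padding (3B)
52..76  m21  (24B, 4-aligned)
within Header: flags at 8
52 + 8 = 60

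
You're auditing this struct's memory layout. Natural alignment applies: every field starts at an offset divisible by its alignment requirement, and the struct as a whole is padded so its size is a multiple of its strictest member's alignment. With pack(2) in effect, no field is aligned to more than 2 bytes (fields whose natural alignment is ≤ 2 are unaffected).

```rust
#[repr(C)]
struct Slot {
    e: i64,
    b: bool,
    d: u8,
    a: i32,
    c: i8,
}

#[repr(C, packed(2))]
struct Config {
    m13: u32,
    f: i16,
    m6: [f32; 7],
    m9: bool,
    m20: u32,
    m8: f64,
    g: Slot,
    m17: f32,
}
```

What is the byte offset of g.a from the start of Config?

60

Slot: e at 0 (size 8, align 8) → ends 8; b at 8 (size 1, align 1) → ends 9; d at 9 (size 1, align 1) → ends 10; pad 2 to align 4 for a; a at 12 (size 4, align 4) → ends 16; c at 16 (size 1, align 1) → ends 17; tail pad 7 to reach multiple of 8; total 24 bytes, alignment 8
m13 at 0 (size 4, align 2) → ends 4
f at 4 (size 2, align 2) → ends 6
m6 at 6 (size 28, align 2) → ends 34
m9 at 34 (size 1, align 1) → ends 35
pad 1 to align 2 for m20
m20 at 36 (size 4, align 2) → ends 40
m8 at 40 (size 8, align 2) → ends 48
g at 48 (size 24, align 2) → ends 72
within Slot: a at 12
48 + 12 = 60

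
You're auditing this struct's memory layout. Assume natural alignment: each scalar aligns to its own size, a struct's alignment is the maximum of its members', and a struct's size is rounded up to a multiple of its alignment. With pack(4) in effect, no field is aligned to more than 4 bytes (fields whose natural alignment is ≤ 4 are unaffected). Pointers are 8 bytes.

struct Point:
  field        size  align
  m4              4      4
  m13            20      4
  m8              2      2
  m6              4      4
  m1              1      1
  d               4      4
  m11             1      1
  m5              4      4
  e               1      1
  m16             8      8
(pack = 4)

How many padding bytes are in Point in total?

@0: m4 [4B, align 4] → 4
@4: m13 [20B, align 4] → 24
@24: m8 [2B, align 2] → 26
+2 pad (align 4)
@28: m6 [4B, align 4] → 32
@32: m1 [1B, align 1] → 33
+3 pad (align 4)
@36: d [4B, align 4] → 40
@40: m11 [1B, align 1] → 41
+3 pad (align 4)
@44: m5 [4B, align 4] → 48
@48: e [1B, align 1] → 49
+3 pad (align 4)
@52: m16 [8B, align 4] → 60
size 60, align 4
data bytes 49, size 60 → padding 11

11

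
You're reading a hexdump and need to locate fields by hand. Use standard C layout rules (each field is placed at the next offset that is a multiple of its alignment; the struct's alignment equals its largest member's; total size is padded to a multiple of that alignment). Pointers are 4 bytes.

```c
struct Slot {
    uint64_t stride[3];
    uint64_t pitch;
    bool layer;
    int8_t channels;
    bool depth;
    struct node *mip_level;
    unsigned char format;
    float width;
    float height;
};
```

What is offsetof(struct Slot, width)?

44

0..24  stride  (24B, 8-aligned)
24..32  pitch  (8B, 8-aligned)
32..33  layer  (1B, 1-aligned)
33..34  channels  (1B, 1-aligned)
34..35  depth  (1B, 1-aligned)
35..36  -- padding (1B)
36..40  mip_level  (4B, 4-aligned)
40..41  format  (1B, 1-aligned)
41..44  -- padding (3B)
44..48  width  (4B, 4-aligned)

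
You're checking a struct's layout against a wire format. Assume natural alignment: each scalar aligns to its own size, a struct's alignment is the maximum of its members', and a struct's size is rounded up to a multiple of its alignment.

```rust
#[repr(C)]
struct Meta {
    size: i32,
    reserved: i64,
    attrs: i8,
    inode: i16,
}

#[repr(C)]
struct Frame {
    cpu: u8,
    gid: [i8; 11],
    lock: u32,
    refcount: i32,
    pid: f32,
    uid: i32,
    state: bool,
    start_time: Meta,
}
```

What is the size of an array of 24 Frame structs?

Meta: size at 0 (size 4, align 4) → ends 4; pad 4 to align 8 for reserved; reserved at 8 (size 8, align 8) → ends 16; attrs at 16 (size 1, align 1) → ends 17; pad 1 to align 2 for inode; inode at 18 (size 2, align 2) → ends 20; tail pad 4 to reach multiple of 8; total 24 bytes, alignment 8
cpu at 0 (size 1, align 1) → ends 1
gid at 1 (size 11, align 1) → ends 12
lock at 12 (size 4, align 4) → ends 16
refcount at 16 (size 4, align 4) → ends 20
pid at 20 (size 4, align 4) → ends 24
uid at 24 (size 4, align 4) → ends 28
state at 28 (size 1, align 1) → ends 29
pad 3 to align 8 for start_time
start_time at 32 (size 24, align 8) → ends 56
total 56 bytes, alignment 8
array of 24: 24 × 56 = 1344

1344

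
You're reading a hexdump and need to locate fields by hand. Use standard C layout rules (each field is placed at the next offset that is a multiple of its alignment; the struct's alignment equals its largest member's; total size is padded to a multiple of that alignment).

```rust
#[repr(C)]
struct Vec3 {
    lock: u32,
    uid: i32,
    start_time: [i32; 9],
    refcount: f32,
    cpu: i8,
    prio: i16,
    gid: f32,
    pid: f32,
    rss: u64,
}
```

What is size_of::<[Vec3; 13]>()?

@0: lock [4B, align 4] → 4
@4: uid [4B, align 4] → 8
@8: start_time [36B, align 4] → 44
@44: refcount [4B, align 4] → 48
@48: cpu [1B, align 1] → 49
+1 pad (align 2)
@50: prio [2B, align 2] → 52
@52: gid [4B, align 4] → 56
@56: pid [4B, align 4] → 60
+4 pad (align 8)
@64: rss [8B, align 8] → 72
size 72, align 8
array of 13: 13 × 72 = 936

936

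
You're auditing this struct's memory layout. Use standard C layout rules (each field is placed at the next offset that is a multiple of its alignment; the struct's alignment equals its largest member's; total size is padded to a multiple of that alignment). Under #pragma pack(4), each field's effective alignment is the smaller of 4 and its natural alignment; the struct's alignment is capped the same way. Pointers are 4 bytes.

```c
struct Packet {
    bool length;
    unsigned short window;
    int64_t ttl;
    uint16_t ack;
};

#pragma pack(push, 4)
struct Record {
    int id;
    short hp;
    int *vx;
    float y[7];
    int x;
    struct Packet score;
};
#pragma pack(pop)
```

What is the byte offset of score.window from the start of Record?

Packet: @0: length [1B, align 1] → 1; +1 pad (align 2); @2: window [2B, align 2] → 4; +4 pad (align 8); @8: ttl [8B, align 8] → 16; @16: ack [2B, align 2] → 18; +6 tail pad (align 8); size 24, align 8
@0: id [4B, align 4] → 4
@4: hp [2B, align 2] → 6
+2 pad (align 4)
@8: vx [4B, align 4] → 12
@12: y [28B, align 4] → 40
@40: x [4B, align 4] → 44
@44: score [24B, align 4] → 68
within Packet: window at 2
44 + 2 = 46

46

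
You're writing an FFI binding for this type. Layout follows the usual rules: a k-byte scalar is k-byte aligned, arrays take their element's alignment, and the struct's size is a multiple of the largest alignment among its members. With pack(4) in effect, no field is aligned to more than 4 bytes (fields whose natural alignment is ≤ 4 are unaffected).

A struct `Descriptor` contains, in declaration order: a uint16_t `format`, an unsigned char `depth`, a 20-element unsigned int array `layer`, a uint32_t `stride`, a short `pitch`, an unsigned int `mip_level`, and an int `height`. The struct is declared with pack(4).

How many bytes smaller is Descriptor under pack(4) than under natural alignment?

natural layout:
  0..2  format  (2B, 2-aligned)
  2..3  depth  (1B, 1-aligned)
  3..4  -- padding (1B)
  4..84  layer  (80B, 4-aligned)
  84..88  stride  (4B, 4-aligned)
  88..90  pitch  (2B, 2-aligned)
  90..92  -- padding (2B)
  92..96  mip_level  (4B, 4-aligned)
  96..100  height  (4B, 4-aligned)
  sizeof = 100, alignof = 4
packed(4) layout:
  0..2  format  (2B, 2-aligned)
  2..3  depth  (1B, 1-aligned)
  3..4  -- padding (1B)
  4..84  layer  (80B, 4-aligned)
  84..88  stride  (4B, 4-aligned)
  88..90  pitch  (2B, 2-aligned)
  90..92  -- padding (2B)
  92..96  mip_level  (4B, 4-aligned)
  96..100  height  (4B, 4-aligned)
  sizeof = 100, alignof = 4
100 − 100 = 0

0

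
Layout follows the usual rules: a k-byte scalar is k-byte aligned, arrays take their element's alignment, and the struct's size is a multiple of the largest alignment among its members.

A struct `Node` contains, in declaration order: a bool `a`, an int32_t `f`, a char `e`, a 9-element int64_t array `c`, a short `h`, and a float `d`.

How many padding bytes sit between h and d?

2

0..1  a  (1B, 1-aligned)
1..4  -- padding (3B)
4..8  f  (4B, 4-aligned)
8..9  e  (1B, 1-aligned)
9..16  -- padding (7B)
16..88  c  (72B, 8-aligned)
88..90  h  (2B, 2-aligned)
90..92  -- padding (2B)
92..96  d  (4B, 4-aligned)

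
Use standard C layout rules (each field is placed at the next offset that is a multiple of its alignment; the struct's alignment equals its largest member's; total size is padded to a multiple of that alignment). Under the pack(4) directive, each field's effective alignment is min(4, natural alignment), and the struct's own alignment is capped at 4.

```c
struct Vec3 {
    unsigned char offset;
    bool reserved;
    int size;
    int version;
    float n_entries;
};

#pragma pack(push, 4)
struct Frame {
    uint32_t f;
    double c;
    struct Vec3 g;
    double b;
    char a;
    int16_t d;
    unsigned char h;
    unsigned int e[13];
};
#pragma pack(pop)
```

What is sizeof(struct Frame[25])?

Vec3: 0..1  offset  (1B, 1-aligned); 1..2  reserved  (1B, 1-aligned); 2..4  -- padding (2B); 4..8  size  (4B, 4-aligned); 8..12  version  (4B, 4-aligned); 12..16  n_entries  (4B, 4-aligned); sizeof = 16, alignof = 4
0..4  f  (4B, 4-aligned)
4..12  c  (8B, 4-aligned)
12..28  g  (16B, 4-aligned)
28..36  b  (8B, 4-aligned)
36..37  a  (1B, 1-aligned)
37..38  -- padding (1B)
38..40  d  (2B, 2-aligned)
40..41  h  (1B, 1-aligned)
41..44  -- padding (3B)
44..96  e  (52B, 4-aligned)
sizeof = 96, alignof = 4
array of 25: 25 × 96 = 2400

2400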